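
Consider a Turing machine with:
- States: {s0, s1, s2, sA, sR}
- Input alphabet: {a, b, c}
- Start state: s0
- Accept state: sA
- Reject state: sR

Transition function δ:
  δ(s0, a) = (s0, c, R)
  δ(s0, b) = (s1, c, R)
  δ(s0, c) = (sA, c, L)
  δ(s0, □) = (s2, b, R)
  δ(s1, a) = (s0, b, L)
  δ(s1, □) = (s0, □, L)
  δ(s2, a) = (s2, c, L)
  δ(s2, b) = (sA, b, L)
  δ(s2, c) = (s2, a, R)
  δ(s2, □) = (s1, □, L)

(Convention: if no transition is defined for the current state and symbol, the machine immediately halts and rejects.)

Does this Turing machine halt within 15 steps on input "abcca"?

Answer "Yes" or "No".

Execution trace:
Initial: [s0]abcca
Step 1: δ(s0, a) = (s0, c, R) → c[s0]bcca
Step 2: δ(s0, b) = (s1, c, R) → cc[s1]cca

No transition is defined for δ(s1, c). By convention the machine halts and rejects.
The machine halted after 2 steps (within the 15-step bound).

Answer: Yes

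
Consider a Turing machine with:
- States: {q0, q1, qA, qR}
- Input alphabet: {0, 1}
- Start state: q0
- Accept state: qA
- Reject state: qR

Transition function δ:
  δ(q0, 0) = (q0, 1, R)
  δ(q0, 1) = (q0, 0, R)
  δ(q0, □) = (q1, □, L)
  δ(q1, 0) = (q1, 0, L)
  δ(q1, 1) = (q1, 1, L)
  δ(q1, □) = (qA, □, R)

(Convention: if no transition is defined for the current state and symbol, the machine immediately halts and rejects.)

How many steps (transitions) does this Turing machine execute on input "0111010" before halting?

Execution trace:
Initial: [q0]0111010
Step 1: δ(q0, 0) = (q0, 1, R) → 1[q0]111010
Step 2: δ(q0, 1) = (q0, 0, R) → 10[q0]11010
Step 3: δ(q0, 1) = (q0, 0, R) → 100[q0]1010
Step 4: δ(q0, 1) = (q0, 0, R) → 1000[q0]010
Step 5: δ(q0, 0) = (q0, 1, R) → 10001[q0]10
Step 6: δ(q0, 1) = (q0, 0, R) → 100010[q0]0
Step 7: δ(q0, 0) = (q0, 1, R) → 1000101[q0]□
Step 8: δ(q0, □) = (q1, □, L) → 100010[q1]1□
Step 9: δ(q1, 1) = (q1, 1, L) → 10001[q1]01□
Step 10: δ(q1, 0) = (q1, 0, L) → 1000[q1]101□
Step 11: δ(q1, 1) = (q1, 1, L) → 100[q1]0101□
Step 12: δ(q1, 0) = (q1, 0, L) → 10[q1]00101□
Step 13: δ(q1, 0) = (q1, 0, L) → 1[q1]000101□
Step 14: δ(q1, 0) = (q1, 0, L) → [q1]1000101□
Step 15: δ(q1, 1) = (q1, 1, L) → [q1]□1000101□
Step 16: δ(q1, □) = (qA, □, R) → □[qA]1000101□

The machine reaches the accept state qA and halts.

The machine executed 16 steps before halting.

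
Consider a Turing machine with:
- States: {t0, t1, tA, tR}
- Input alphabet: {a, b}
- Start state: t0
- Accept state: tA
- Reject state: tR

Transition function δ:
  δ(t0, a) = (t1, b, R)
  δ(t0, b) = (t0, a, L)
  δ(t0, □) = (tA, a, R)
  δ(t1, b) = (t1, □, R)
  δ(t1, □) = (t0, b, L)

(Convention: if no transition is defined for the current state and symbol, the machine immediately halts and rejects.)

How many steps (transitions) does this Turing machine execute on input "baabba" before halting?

Execution trace:
Initial: [t0]baabba
Step 1: δ(t0, b) = (t0, a, L) → [t0]□aaabba
Step 2: δ(t0, □) = (tA, a, R) → a[tA]aaabba

The machine reaches the accept state tA and halts.

The machine executed 2 steps before halting.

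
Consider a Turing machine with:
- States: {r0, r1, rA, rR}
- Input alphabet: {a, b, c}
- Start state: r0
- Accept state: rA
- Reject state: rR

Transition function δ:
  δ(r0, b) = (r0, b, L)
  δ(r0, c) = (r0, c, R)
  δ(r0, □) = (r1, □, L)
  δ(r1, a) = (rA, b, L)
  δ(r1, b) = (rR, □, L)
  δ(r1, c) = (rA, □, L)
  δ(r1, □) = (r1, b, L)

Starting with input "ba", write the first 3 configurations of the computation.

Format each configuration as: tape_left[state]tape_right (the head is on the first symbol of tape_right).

Transitions applied:
Step 1: δ(r0, b) = (r0, b, L)
Step 2: δ(r0, □) = (r1, □, L)

The first 3 configurations are:
[r0]ba ⊢ [r0]□ba ⊢ [r1]□□ba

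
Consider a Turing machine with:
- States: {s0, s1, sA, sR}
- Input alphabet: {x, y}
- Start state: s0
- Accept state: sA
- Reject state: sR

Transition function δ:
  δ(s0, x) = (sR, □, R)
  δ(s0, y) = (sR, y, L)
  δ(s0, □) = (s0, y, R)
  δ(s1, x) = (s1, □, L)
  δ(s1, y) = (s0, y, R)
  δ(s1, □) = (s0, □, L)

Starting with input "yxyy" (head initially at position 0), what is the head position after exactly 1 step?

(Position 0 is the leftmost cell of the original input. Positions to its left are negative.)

Execution trace (head position shown):
Step 0: [s0]yxyy  (head at position 0)
Step 1: move left → [sR]□yxyy  (head at position -1)

After 1 step, the head is at position -1.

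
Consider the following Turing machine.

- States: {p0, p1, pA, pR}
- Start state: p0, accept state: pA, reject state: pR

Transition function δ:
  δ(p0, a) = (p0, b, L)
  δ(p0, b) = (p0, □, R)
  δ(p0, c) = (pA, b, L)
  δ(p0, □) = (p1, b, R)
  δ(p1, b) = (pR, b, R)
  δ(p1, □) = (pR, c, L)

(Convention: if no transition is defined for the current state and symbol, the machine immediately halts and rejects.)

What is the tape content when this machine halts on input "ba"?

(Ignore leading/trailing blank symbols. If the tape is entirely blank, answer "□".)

Execution trace:
Initial: [p0]ba
Step 1: δ(p0, b) = (p0, □, R) → □[p0]a
Step 2: δ(p0, a) = (p0, b, L) → [p0]□b
Step 3: δ(p0, □) = (p1, b, R) → b[p1]b
Step 4: δ(p1, b) = (pR, b, R) → bb[pR]□

The machine reaches the reject state pR and halts.

Final tape (ignoring leading/trailing blanks): bb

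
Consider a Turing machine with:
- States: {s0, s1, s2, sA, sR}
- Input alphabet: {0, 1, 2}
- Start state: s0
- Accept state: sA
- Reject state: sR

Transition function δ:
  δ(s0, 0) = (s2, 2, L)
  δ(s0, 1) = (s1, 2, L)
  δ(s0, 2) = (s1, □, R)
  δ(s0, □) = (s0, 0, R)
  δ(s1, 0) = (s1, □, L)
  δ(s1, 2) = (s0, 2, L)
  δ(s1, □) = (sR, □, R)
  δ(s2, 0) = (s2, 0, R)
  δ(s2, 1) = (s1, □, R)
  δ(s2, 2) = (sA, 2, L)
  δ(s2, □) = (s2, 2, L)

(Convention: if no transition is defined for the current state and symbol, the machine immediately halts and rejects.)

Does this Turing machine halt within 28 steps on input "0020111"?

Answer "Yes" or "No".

Execution trace:
Initial: [s0]0020111
Step 1: δ(s0, 0) = (s2, 2, L) → [s2]□2020111
Step 2: δ(s2, □) = (s2, 2, L) → [s2]□22020111
Step 3: δ(s2, □) = (s2, 2, L) → [s2]□222020111
Step 4: δ(s2, □) = (s2, 2, L) → [s2]□2222020111
Step 5: δ(s2, □) = (s2, 2, L) → [s2]□22222020111
Step 6: δ(s2, □) = (s2, 2, L) → [s2]□222222020111
Step 7: δ(s2, □) = (s2, 2, L) → [s2]□2222222020111
Step 8: δ(s2, □) = (s2, 2, L) → [s2]□22222222020111
Step 9: δ(s2, □) = (s2, 2, L) → [s2]□222222222020111
Step 10: δ(s2, □) = (s2, 2, L) → [s2]□2222222222020111
Step 11: δ(s2, □) = (s2, 2, L) → [s2]□22222222222020111
Step 12: δ(s2, □) = (s2, 2, L) → [s2]□222222222222020111
Step 13: δ(s2, □) = (s2, 2, L) → [s2]□2222222222222020111
Step 14: δ(s2, □) = (s2, 2, L) → [s2]□22222222222222020111
Step 15: δ(s2, □) = (s2, 2, L) → [s2]□222222222222222020111
Step 16: δ(s2, □) = (s2, 2, L) → [s2]□2222222222222222020111
Step 17: δ(s2, □) = (s2, 2, L) → [s2]□22222222222222222020111
Step 18: δ(s2, □) = (s2, 2, L) → [s2]□222222222222222222020111
Step 19: δ(s2, □) = (s2, 2, L) → [s2]□2222222222222222222020111
Step 20: δ(s2, □) = (s2, 2, L) → [s2]□22222222222222222222020111
Step 21: δ(s2, □) = (s2, 2, L) → [s2]□222222222222222222222020111
Step 22: δ(s2, □) = (s2, 2, L) → [s2]□2222222222222222222222020111
Step 23: δ(s2, □) = (s2, 2, L) → [s2]□22222222222222222222222020111
Step 24: δ(s2, □) = (s2, 2, L) → [s2]□222222222222222222222222020111
Step 25: δ(s2, □) = (s2, 2, L) → [s2]□2222222222222222222222222020111
Step 26: δ(s2, □) = (s2, 2, L) → [s2]□22222222222222222222222222020111
Step 27: δ(s2, □) = (s2, 2, L) → [s2]□222222222222222222222222222020111
Step 28: δ(s2, □) = (s2, 2, L) → [s2]□2222222222222222222222222222020111

The machine has not reached a halting state after 28 steps.
The machine did not halt within the 28-step bound.

Answer: No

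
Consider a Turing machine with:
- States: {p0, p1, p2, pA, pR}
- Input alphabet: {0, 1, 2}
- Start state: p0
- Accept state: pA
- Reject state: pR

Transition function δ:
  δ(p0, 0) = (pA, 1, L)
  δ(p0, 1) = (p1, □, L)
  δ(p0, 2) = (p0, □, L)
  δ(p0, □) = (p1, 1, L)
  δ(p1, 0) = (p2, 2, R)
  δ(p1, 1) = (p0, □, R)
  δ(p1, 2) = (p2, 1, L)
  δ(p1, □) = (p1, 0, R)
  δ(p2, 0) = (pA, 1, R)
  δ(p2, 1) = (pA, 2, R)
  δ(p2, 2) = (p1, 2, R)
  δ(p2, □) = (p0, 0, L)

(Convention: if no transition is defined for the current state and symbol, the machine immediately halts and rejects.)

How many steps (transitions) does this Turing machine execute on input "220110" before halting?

Execution trace:
Initial: [p0]220110
Step 1: δ(p0, 2) = (p0, □, L) → [p0]□□20110
Step 2: δ(p0, □) = (p1, 1, L) → [p1]□1□20110
Step 3: δ(p1, □) = (p1, 0, R) → 0[p1]1□20110
Step 4: δ(p1, 1) = (p0, □, R) → 0□[p0]□20110
Step 5: δ(p0, □) = (p1, 1, L) → 0[p1]□120110
Step 6: δ(p1, □) = (p1, 0, R) → 00[p1]120110
Step 7: δ(p1, 1) = (p0, □, R) → 00□[p0]20110
Step 8: δ(p0, 2) = (p0, □, L) → 00[p0]□□0110
Step 9: δ(p0, □) = (p1, 1, L) → 0[p1]01□0110
Step 10: δ(p1, 0) = (p2, 2, R) → 02[p2]1□0110
Step 11: δ(p2, 1) = (pA, 2, R) → 022[pA]□0110

The machine reaches the accept state pA and halts.

The machine executed 11 steps before halting.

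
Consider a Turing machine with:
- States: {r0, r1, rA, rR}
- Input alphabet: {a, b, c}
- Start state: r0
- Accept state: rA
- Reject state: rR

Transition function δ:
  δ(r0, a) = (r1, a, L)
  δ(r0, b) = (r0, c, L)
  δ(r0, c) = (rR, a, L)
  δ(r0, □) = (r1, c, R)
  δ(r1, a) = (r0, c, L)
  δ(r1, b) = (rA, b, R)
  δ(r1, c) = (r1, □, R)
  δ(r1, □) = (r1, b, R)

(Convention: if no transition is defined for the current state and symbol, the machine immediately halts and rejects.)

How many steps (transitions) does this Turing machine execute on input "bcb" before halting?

Execution trace:
Initial: [r0]bcb
Step 1: δ(r0, b) = (r0, c, L) → [r0]□ccb
Step 2: δ(r0, □) = (r1, c, R) → c[r1]ccb
Step 3: δ(r1, c) = (r1, □, R) → c□[r1]cb
Step 4: δ(r1, c) = (r1, □, R) → c□□[r1]b
Step 5: δ(r1, b) = (rA, b, R) → c□□b[rA]□

The machine reaches the accept state rA and halts.

The machine executed 5 steps before halting.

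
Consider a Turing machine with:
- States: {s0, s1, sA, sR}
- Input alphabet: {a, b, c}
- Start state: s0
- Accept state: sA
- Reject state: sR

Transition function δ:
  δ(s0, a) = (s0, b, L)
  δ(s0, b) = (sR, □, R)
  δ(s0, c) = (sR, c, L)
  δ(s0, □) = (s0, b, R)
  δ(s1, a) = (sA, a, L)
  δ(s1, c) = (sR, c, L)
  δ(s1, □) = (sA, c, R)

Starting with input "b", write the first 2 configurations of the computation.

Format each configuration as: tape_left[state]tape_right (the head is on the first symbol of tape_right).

Transitions applied:
Step 1: δ(s0, b) = (sR, □, R)

The first 2 configurations are:
[s0]b ⊢ □[sR]□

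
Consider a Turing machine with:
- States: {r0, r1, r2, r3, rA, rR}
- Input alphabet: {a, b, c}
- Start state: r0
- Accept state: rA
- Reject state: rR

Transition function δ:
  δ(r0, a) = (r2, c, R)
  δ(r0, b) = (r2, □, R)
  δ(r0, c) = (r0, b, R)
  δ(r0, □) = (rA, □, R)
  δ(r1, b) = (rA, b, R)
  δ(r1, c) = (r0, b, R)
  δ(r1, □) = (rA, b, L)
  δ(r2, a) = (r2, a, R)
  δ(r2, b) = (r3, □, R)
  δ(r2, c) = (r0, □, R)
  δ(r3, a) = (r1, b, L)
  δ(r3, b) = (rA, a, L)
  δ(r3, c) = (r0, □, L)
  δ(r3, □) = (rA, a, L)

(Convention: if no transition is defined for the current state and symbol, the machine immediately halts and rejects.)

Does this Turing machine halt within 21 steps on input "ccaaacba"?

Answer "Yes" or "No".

Execution trace:
Initial: [r0]ccaaacba
Step 1: δ(r0, c) = (r0, b, R) → b[r0]caaacba
Step 2: δ(r0, c) = (r0, b, R) → bb[r0]aaacba
Step 3: δ(r0, a) = (r2, c, R) → bbc[r2]aacba
Step 4: δ(r2, a) = (r2, a, R) → bbca[r2]acba
Step 5: δ(r2, a) = (r2, a, R) → bbcaa[r2]cba
Step 6: δ(r2, c) = (r0, □, R) → bbcaa□[r0]ba
Step 7: δ(r0, b) = (r2, □, R) → bbcaa□□[r2]a
Step 8: δ(r2, a) = (r2, a, R) → bbcaa□□a[r2]□

No transition is defined for δ(r2, □). By convention the machine halts and rejects.
The machine halted after 8 steps (within the 21-step bound).

Answer: Yes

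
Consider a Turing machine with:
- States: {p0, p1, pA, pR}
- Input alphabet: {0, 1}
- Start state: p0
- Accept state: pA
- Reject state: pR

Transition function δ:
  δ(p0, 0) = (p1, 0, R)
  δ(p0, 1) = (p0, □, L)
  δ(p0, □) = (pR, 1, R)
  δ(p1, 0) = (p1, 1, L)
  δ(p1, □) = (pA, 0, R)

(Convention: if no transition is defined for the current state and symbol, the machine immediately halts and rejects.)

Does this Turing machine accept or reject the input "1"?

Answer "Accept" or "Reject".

Execution trace:
Initial: [p0]1
Step 1: δ(p0, 1) = (p0, □, L) → [p0]□□
Step 2: δ(p0, □) = (pR, 1, R) → 1[pR]□

The machine reaches the reject state pR and halts.

Answer: Reject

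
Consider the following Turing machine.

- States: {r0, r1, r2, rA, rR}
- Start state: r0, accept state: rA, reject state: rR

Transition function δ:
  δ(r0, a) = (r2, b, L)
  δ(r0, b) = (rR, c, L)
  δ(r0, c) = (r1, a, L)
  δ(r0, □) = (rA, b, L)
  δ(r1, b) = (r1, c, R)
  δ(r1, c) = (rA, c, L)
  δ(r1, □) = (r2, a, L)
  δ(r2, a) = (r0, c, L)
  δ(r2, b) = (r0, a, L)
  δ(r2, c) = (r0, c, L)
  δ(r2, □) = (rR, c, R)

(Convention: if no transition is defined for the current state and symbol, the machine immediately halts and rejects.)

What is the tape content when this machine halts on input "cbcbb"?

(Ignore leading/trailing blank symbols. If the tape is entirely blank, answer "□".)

Execution trace:
Initial: [r0]cbcbb
Step 1: δ(r0, c) = (r1, a, L) → [r1]□abcbb
Step 2: δ(r1, □) = (r2, a, L) → [r2]□aabcbb
Step 3: δ(r2, □) = (rR, c, R) → c[rR]aabcbb

The machine reaches the reject state rR and halts.

Final tape (ignoring leading/trailing blanks): caabcbb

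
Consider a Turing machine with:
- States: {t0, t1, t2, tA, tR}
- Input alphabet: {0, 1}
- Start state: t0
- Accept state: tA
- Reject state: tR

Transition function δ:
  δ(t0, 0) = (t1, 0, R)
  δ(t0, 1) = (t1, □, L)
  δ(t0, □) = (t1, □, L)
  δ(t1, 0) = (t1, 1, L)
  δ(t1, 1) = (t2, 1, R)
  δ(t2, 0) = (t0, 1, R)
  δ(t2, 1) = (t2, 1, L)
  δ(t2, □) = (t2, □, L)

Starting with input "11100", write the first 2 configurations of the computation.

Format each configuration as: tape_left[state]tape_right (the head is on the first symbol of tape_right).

Transitions applied:
Step 1: δ(t0, 1) = (t1, □, L)

The first 2 configurations are:
[t0]11100 ⊢ [t1]□□1100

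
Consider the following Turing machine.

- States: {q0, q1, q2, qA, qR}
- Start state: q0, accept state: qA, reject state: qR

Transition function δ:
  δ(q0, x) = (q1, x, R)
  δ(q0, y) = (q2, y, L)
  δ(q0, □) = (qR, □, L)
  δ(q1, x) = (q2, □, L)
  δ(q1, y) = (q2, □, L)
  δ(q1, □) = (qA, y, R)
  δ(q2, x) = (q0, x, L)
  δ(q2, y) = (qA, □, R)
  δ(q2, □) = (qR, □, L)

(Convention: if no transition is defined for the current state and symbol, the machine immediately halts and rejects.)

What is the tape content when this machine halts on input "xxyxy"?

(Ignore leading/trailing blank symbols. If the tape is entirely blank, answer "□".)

Execution trace:
Initial: [q0]xxyxy
Step 1: δ(q0, x) = (q1, x, R) → x[q1]xyxy
Step 2: δ(q1, x) = (q2, □, L) → [q2]x□yxy
Step 3: δ(q2, x) = (q0, x, L) → [q0]□x□yxy
Step 4: δ(q0, □) = (qR, □, L) → [qR]□□x□yxy

The machine reaches the reject state qR and halts.

Final tape (ignoring leading/trailing blanks): x□yxy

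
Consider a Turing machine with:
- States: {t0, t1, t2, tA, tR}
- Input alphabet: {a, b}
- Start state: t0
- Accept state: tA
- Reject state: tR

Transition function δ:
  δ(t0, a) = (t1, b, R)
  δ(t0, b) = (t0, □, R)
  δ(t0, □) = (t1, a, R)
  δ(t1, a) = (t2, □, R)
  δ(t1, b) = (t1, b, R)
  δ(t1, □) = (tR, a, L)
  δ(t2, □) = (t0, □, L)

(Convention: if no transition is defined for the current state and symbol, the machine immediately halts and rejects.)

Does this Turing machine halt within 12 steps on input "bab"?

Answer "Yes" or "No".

Execution trace:
Initial: [t0]bab
Step 1: δ(t0, b) = (t0, □, R) → □[t0]ab
Step 2: δ(t0, a) = (t1, b, R) → □b[t1]b
Step 3: δ(t1, b) = (t1, b, R) → □bb[t1]□
Step 4: δ(t1, □) = (tR, a, L) → □b[tR]ba

The machine reaches the reject state tR and halts.
The machine halted after 4 steps (within the 12-step bound).

Answer: Yes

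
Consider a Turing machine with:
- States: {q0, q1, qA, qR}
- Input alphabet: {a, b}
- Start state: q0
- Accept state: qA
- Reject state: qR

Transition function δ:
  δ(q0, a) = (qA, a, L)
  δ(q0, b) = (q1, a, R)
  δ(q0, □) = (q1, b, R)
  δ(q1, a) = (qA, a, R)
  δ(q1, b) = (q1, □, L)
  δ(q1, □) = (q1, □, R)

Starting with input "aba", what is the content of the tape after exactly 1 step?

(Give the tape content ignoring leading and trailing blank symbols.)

Execution trace:
Initial: [q0]aba
Step 1: δ(q0, a) = (qA, a, L) → [qA]□aba

The machine reaches the accept state qA and halts.

After 1 step, the tape (ignoring leading/trailing blanks) is: aba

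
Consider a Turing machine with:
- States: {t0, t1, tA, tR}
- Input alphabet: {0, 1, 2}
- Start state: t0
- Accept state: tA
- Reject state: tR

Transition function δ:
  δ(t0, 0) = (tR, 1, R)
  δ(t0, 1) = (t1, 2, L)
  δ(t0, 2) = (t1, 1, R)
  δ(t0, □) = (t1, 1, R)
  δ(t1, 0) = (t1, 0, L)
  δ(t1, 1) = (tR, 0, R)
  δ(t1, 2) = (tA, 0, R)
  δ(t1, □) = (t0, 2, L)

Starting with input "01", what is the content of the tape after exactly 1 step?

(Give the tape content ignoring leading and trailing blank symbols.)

Execution trace:
Initial: [t0]01
Step 1: δ(t0, 0) = (tR, 1, R) → 1[tR]1

The machine reaches the reject state tR and halts.

After 1 step, the tape (ignoring leading/trailing blanks) is: 11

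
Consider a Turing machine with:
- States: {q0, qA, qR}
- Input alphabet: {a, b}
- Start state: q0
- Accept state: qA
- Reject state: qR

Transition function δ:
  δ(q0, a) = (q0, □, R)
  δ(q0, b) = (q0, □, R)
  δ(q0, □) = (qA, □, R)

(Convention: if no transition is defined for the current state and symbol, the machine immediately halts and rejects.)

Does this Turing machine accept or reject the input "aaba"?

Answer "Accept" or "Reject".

Execution trace:
Initial: [q0]aaba
Step 1: δ(q0, a) = (q0, □, R) → □[q0]aba
Step 2: δ(q0, a) = (q0, □, R) → □□[q0]ba
Step 3: δ(q0, b) = (q0, □, R) → □□□[q0]a
Step 4: δ(q0, a) = (q0, □, R) → □□□□[q0]□
Step 5: δ(q0, □) = (qA, □, R) → □□□□□[qA]□

The machine reaches the accept state qA and halts.

Answer: Accept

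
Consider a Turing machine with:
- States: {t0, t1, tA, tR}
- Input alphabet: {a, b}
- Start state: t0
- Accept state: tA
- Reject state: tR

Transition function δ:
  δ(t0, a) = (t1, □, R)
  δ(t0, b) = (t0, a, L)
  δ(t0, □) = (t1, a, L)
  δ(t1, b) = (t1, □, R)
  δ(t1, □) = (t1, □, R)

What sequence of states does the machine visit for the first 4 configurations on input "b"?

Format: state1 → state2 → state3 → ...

Execution trace:
Initial: [t0]b
Step 1: δ(t0, b) = (t0, a, L) → [t0]□a
Step 2: δ(t0, □) = (t1, a, L) → [t1]□aa
Step 3: δ(t1, □) = (t1, □, R) → □[t1]aa

No transition is defined for δ(t1, a). By convention the machine halts and rejects.

State sequence: t0 → t0 → t1 → t1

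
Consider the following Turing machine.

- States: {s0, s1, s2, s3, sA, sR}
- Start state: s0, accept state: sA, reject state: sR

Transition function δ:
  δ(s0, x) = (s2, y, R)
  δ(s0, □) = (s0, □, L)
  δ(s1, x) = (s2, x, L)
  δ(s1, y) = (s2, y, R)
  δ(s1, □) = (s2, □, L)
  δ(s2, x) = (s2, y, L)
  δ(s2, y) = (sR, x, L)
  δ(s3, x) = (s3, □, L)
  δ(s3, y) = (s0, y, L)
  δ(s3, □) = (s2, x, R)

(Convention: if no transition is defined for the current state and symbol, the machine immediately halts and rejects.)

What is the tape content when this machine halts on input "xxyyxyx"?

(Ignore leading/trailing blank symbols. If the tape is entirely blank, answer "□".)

Execution trace:
Initial: [s0]xxyyxyx
Step 1: δ(s0, x) = (s2, y, R) → y[s2]xyyxyx
Step 2: δ(s2, x) = (s2, y, L) → [s2]yyyyxyx
Step 3: δ(s2, y) = (sR, x, L) → [sR]□xyyyxyx

The machine reaches the reject state sR and halts.

Final tape (ignoring leading/trailing blanks): xyyyxyx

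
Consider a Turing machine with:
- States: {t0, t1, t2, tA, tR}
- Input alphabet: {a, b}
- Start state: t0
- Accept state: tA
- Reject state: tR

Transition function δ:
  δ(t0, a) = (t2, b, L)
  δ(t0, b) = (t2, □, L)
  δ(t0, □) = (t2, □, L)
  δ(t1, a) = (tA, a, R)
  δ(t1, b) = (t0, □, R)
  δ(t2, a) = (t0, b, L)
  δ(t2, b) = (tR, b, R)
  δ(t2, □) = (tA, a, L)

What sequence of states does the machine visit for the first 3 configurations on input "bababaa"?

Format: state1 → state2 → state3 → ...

Execution trace:
Initial: [t0]bababaa
Step 1: δ(t0, b) = (t2, □, L) → [t2]□□ababaa
Step 2: δ(t2, □) = (tA, a, L) → [tA]□a□ababaa

The machine reaches the accept state tA and halts.

State sequence: t0 → t2 → tA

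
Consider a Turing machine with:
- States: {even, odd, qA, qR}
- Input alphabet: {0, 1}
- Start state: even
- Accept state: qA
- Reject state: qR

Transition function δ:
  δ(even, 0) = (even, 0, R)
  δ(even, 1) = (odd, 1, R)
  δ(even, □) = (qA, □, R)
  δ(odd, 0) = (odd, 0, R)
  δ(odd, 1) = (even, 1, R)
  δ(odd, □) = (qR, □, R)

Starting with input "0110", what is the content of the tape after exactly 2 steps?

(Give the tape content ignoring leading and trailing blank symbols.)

Execution trace:
Initial: [even]0110
Step 1: δ(even, 0) = (even, 0, R) → 0[even]110
Step 2: δ(even, 1) = (odd, 1, R) → 01[odd]10

After 2 steps, the tape (ignoring leading/trailing blanks) is: 0110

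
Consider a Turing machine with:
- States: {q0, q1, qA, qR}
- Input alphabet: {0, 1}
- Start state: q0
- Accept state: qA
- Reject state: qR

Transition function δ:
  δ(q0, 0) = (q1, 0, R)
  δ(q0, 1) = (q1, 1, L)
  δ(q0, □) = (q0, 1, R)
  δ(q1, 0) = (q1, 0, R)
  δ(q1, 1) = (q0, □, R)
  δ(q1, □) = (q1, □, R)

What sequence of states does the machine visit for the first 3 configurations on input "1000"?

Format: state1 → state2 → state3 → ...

Execution trace:
Initial: [q0]1000
Step 1: δ(q0, 1) = (q1, 1, L) → [q1]□1000
Step 2: δ(q1, □) = (q1, □, R) → □[q1]1000

State sequence: q0 → q1 → q1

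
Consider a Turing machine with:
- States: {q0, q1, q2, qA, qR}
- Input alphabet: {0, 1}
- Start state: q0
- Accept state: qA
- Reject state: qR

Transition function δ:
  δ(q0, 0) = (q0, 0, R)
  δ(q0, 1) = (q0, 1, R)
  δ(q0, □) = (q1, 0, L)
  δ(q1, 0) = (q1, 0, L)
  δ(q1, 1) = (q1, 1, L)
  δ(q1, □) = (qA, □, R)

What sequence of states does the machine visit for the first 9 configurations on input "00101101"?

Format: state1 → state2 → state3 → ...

Execution trace:
Initial: [q0]00101101
Step 1: δ(q0, 0) = (q0, 0, R) → 0[q0]0101101
Step 2: δ(q0, 0) = (q0, 0, R) → 00[q0]101101
Step 3: δ(q0, 1) = (q0, 1, R) → 001[q0]01101
Step 4: δ(q0, 0) = (q0, 0, R) → 0010[q0]1101
Step 5: δ(q0, 1) = (q0, 1, R) → 00101[q0]101
Step 6: δ(q0, 1) = (q0, 1, R) → 001011[q0]01
Step 7: δ(q0, 0) = (q0, 0, R) → 0010110[q0]1
Step 8: δ(q0, 1) = (q0, 1, R) → 00101101[q0]□

State sequence: q0 → q0 → q0 → q0 → q0 → q0 → q0 → q0 → q0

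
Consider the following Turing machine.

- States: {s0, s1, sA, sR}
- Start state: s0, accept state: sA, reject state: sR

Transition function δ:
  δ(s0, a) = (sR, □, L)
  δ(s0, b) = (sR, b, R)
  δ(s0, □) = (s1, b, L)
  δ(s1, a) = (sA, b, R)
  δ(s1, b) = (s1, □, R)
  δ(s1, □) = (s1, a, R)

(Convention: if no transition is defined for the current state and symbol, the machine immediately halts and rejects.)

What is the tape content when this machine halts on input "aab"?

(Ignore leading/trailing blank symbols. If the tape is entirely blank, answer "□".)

Execution trace:
Initial: [s0]aab
Step 1: δ(s0, a) = (sR, □, L) → [sR]□□ab

The machine reaches the reject state sR and halts.

Final tape (ignoring leading/trailing blanks): ab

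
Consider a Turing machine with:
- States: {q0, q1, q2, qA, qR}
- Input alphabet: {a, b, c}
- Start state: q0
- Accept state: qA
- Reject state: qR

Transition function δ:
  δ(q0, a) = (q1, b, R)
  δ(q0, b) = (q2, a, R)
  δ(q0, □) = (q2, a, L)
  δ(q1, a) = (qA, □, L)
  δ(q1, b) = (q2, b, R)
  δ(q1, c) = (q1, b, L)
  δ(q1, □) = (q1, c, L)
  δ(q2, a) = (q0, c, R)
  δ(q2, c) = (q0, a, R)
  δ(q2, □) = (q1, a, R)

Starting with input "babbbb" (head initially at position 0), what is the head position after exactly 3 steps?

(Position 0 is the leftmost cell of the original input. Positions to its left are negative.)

Execution trace (head position shown):
Step 0: [q0]babbbb  (head at position 0)
Step 1: move right → a[q2]abbbb  (head at position 1)
Step 2: move right → ac[q0]bbbb  (head at position 2)
Step 3: move right → aca[q2]bbb  (head at position 3)

After 3 steps, the head is at position 3.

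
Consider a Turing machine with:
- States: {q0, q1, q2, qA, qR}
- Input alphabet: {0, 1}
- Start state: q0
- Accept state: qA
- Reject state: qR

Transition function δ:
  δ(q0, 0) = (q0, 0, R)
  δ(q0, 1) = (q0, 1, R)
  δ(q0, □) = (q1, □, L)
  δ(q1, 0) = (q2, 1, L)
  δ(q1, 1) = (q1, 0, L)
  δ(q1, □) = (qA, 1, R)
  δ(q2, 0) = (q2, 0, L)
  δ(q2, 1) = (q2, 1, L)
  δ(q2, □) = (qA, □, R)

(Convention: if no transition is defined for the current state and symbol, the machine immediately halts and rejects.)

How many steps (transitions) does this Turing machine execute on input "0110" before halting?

Execution trace:
Initial: [q0]0110
Step 1: δ(q0, 0) = (q0, 0, R) → 0[q0]110
Step 2: δ(q0, 1) = (q0, 1, R) → 01[q0]10
Step 3: δ(q0, 1) = (q0, 1, R) → 011[q0]0
Step 4: δ(q0, 0) = (q0, 0, R) → 0110[q0]□
Step 5: δ(q0, □) = (q1, □, L) → 011[q1]0□
Step 6: δ(q1, 0) = (q2, 1, L) → 01[q2]11□
Step 7: δ(q2, 1) = (q2, 1, L) → 0[q2]111□
Step 8: δ(q2, 1) = (q2, 1, L) → [q2]0111□
Step 9: δ(q2, 0) = (q2, 0, L) → [q2]□0111□
Step 10: δ(q2, □) = (qA, □, R) → □[qA]0111□

The machine reaches the accept state qA and halts.

The machine executed 10 steps before halting.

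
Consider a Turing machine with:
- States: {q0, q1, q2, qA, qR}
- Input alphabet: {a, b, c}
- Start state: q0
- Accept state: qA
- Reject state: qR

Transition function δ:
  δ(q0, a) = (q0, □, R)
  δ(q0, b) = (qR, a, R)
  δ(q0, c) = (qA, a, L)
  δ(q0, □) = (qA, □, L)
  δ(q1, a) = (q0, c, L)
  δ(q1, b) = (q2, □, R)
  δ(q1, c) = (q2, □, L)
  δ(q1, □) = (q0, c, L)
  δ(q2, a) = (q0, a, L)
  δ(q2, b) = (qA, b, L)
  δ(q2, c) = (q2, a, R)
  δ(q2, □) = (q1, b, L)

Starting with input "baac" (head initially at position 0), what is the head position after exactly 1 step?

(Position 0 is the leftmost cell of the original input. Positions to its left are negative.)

Execution trace (head position shown):
Step 0: [q0]baac  (head at position 0)
Step 1: move right → a[qR]aac  (head at position 1)

After 1 step, the head is at position 1.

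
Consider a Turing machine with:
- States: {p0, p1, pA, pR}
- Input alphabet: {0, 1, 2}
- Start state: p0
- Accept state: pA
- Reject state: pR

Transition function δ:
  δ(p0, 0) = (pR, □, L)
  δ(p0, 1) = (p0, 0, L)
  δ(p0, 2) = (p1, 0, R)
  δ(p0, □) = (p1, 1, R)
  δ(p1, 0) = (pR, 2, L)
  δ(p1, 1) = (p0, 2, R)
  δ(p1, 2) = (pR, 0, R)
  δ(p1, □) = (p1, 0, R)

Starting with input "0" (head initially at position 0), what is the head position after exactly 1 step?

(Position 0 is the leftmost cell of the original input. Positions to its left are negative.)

Execution trace (head position shown):
Step 0: [p0]0  (head at position 0)
Step 1: move left → [pR]□□  (head at position -1)

After 1 step, the head is at position -1.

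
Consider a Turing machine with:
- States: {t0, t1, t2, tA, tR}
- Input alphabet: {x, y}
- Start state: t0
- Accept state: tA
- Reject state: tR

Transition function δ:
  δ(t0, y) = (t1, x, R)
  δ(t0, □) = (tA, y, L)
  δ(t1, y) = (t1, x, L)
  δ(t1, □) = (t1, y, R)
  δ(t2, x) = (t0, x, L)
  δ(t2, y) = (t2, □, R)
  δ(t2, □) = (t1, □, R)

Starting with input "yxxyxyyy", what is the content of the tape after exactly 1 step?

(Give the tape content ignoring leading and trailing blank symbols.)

Execution trace:
Initial: [t0]yxxyxyyy
Step 1: δ(t0, y) = (t1, x, R) → x[t1]xxyxyyy

No transition is defined for δ(t1, x). By convention the machine halts and rejects.

After 1 step, the tape (ignoring leading/trailing blanks) is: xxxyxyyy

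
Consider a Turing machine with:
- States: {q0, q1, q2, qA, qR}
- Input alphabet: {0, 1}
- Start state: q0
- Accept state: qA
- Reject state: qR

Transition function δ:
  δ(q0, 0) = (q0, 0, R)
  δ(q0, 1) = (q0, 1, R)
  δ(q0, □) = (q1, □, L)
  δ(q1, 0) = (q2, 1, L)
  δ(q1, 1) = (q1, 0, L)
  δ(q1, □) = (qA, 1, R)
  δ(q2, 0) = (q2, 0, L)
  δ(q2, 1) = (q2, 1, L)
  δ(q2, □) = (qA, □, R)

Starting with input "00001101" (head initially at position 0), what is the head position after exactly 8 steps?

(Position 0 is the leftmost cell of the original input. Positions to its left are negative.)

Execution trace (head position shown):
Step 0: [q0]00001101  (head at position 0)
Step 1: move right → 0[q0]0001101  (head at position 1)
Step 2: move right → 00[q0]001101  (head at position 2)
Step 3: move right → 000[q0]01101  (head at position 3)
Step 4: move right → 0000[q0]1101  (head at position 4)
Step 5: move right → 00001[q0]101  (head at position 5)
Step 6: move right → 000011[q0]01  (head at position 6)
Step 7: move right → 0000110[q0]1  (head at position 7)
Step 8: move right → 00001101[q0]□  (head at position 8)

After 8 steps, the head is at position 8.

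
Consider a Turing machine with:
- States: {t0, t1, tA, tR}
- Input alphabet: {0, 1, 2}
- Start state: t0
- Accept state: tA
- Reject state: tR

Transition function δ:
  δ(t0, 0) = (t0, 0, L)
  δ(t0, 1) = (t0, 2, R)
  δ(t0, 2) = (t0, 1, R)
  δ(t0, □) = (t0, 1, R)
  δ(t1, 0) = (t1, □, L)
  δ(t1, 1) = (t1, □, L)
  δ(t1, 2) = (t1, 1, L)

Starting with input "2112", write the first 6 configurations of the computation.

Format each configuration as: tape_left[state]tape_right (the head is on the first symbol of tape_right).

Transitions applied:
Step 1: δ(t0, 2) = (t0, 1, R)
Step 2: δ(t0, 1) = (t0, 2, R)
Step 3: δ(t0, 1) = (t0, 2, R)
Step 4: δ(t0, 2) = (t0, 1, R)
Step 5: δ(t0, □) = (t0, 1, R)

The first 6 configurations are:
[t0]2112 ⊢ 1[t0]112 ⊢ 12[t0]12 ⊢ 122[t0]2 ⊢ 1221[t0]□ ⊢ 12211[t0]□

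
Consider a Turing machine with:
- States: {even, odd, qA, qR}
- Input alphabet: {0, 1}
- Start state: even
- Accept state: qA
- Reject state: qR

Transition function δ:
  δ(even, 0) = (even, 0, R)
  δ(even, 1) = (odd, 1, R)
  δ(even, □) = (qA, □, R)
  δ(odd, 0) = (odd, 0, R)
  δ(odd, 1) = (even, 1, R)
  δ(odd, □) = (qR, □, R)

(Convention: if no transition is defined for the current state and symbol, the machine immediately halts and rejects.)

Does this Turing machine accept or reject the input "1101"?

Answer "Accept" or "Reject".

Execution trace:
Initial: [even]1101
Step 1: δ(even, 1) = (odd, 1, R) → 1[odd]101
Step 2: δ(odd, 1) = (even, 1, R) → 11[even]01
Step 3: δ(even, 0) = (even, 0, R) → 110[even]1
Step 4: δ(even, 1) = (odd, 1, R) → 1101[odd]□
Step 5: δ(odd, □) = (qR, □, R) → 1101□[qR]□

The machine reaches the reject state qR and halts.

Answer: Reject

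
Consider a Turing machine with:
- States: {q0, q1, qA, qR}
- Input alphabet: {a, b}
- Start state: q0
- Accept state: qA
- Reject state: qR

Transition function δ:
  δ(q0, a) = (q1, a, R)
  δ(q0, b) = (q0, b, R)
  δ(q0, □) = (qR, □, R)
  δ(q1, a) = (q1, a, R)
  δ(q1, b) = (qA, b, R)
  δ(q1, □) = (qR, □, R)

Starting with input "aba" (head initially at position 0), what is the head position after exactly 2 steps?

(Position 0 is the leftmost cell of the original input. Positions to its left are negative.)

Execution trace (head position shown):
Step 0: [q0]aba  (head at position 0)
Step 1: move right → a[q1]ba  (head at position 1)
Step 2: move right → ab[qA]a  (head at position 2)

After 2 steps, the head is at position 2.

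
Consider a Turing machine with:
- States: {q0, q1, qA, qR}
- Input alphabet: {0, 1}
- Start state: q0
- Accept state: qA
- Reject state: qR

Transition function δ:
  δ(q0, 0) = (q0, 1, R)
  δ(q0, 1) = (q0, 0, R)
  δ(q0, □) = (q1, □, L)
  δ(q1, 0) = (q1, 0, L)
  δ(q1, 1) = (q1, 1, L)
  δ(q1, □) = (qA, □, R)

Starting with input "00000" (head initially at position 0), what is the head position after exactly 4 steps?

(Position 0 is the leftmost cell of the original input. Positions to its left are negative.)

Execution trace (head position shown):
Step 0: [q0]00000  (head at position 0)
Step 1: move right → 1[q0]0000  (head at position 1)
Step 2: move right → 11[q0]000  (head at position 2)
Step 3: move right → 111[q0]00  (head at position 3)
Step 4: move right → 1111[q0]0  (head at position 4)

After 4 steps, the head is at position 4.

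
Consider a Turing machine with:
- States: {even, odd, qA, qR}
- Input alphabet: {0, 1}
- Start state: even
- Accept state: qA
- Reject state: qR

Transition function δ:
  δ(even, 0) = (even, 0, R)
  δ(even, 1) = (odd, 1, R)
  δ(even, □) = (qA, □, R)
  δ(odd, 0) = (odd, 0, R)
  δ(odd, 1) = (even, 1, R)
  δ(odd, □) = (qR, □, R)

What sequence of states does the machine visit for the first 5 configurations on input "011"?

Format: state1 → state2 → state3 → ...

Execution trace:
Initial: [even]011
Step 1: δ(even, 0) = (even, 0, R) → 0[even]11
Step 2: δ(even, 1) = (odd, 1, R) → 01[odd]1
Step 3: δ(odd, 1) = (even, 1, R) → 011[even]□
Step 4: δ(even, □) = (qA, □, R) → 011□[qA]□

The machine reaches the accept state qA and halts.

State sequence: even → even → odd → even → qA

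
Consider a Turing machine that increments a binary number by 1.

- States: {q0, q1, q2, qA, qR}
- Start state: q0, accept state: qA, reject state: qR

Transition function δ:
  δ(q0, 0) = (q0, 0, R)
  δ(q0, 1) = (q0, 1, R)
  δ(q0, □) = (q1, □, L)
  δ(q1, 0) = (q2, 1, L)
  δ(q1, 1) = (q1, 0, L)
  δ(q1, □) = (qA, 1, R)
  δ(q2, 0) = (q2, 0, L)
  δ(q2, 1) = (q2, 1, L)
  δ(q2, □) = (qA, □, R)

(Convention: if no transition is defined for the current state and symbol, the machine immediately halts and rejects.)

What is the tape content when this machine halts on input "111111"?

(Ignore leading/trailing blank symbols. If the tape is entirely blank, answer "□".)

Execution trace:
Initial: [q0]111111
Step 1: δ(q0, 1) = (q0, 1, R) → 1[q0]11111
Step 2: δ(q0, 1) = (q0, 1, R) → 11[q0]1111
Step 3: δ(q0, 1) = (q0, 1, R) → 111[q0]111
Step 4: δ(q0, 1) = (q0, 1, R) → 1111[q0]11
Step 5: δ(q0, 1) = (q0, 1, R) → 11111[q0]1
Step 6: δ(q0, 1) = (q0, 1, R) → 111111[q0]□
Step 7: δ(q0, □) = (q1, □, L) → 11111[q1]1□
Step 8: δ(q1, 1) = (q1, 0, L) → 1111[q1]10□
Step 9: δ(q1, 1) = (q1, 0, L) → 111[q1]100□
Step 10: δ(q1, 1) = (q1, 0, L) → 11[q1]1000□
Step 11: δ(q1, 1) = (q1, 0, L) → 1[q1]10000□
Step 12: δ(q1, 1) = (q1, 0, L) → [q1]100000□
Step 13: δ(q1, 1) = (q1, 0, L) → [q1]□000000□
Step 14: δ(q1, □) = (qA, 1, R) → 1[qA]000000□

The machine reaches the accept state qA and halts.

Final tape (ignoring leading/trailing blanks): 1000000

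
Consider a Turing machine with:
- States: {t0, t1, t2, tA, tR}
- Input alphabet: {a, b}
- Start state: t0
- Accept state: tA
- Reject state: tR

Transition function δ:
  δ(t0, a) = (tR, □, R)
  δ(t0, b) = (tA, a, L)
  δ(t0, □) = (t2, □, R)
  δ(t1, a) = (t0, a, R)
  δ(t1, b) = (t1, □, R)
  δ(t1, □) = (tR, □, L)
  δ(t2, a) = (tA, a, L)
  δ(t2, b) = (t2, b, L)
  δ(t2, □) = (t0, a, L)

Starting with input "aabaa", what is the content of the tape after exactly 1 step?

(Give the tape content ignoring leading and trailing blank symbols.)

Execution trace:
Initial: [t0]aabaa
Step 1: δ(t0, a) = (tR, □, R) → □[tR]abaa

The machine reaches the reject state tR and halts.

After 1 step, the tape (ignoring leading/trailing blanks) is: abaa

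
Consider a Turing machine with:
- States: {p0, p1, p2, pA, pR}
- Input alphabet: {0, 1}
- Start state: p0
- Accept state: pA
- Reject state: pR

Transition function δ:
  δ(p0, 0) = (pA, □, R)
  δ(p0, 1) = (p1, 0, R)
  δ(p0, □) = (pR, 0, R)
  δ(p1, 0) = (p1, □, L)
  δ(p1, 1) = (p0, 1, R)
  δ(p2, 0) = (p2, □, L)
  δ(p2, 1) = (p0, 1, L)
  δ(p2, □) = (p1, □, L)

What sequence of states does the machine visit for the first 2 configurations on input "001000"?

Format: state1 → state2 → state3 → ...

Execution trace:
Initial: [p0]001000
Step 1: δ(p0, 0) = (pA, □, R) → □[pA]01000

The machine reaches the accept state pA and halts.

State sequence: p0 → pA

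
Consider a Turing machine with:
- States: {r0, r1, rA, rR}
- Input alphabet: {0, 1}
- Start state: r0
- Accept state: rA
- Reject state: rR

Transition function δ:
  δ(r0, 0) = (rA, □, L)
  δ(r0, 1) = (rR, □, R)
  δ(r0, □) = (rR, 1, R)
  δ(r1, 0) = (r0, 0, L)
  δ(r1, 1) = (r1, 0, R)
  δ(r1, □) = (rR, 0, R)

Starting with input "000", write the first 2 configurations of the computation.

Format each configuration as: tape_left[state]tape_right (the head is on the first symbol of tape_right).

Transitions applied:
Step 1: δ(r0, 0) = (rA, □, L)

The first 2 configurations are:
[r0]000 ⊢ [rA]□□00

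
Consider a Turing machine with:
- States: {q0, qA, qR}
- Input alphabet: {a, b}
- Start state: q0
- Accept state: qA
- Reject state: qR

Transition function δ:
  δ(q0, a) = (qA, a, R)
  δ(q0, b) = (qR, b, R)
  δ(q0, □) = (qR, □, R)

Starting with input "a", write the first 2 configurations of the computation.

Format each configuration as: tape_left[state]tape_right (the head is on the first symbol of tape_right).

Transitions applied:
Step 1: δ(q0, a) = (qA, a, R)

The first 2 configurations are:
[q0]a ⊢ a[qA]□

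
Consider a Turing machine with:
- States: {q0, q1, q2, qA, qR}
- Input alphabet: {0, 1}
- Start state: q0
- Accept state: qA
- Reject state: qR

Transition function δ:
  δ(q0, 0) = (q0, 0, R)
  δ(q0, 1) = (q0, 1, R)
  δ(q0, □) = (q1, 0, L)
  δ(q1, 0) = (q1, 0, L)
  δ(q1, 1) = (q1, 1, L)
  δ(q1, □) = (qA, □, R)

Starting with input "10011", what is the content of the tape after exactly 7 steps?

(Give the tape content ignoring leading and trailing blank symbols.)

Execution trace:
Initial: [q0]10011
Step 1: δ(q0, 1) = (q0, 1, R) → 1[q0]0011
Step 2: δ(q0, 0) = (q0, 0, R) → 10[q0]011
Step 3: δ(q0, 0) = (q0, 0, R) → 100[q0]11
Step 4: δ(q0, 1) = (q0, 1, R) → 1001[q0]1
Step 5: δ(q0, 1) = (q0, 1, R) → 10011[q0]□
Step 6: δ(q0, □) = (q1, 0, L) → 1001[q1]10
Step 7: δ(q1, 1) = (q1, 1, L) → 100[q1]110

After 7 steps, the tape (ignoring leading/trailing blanks) is: 100110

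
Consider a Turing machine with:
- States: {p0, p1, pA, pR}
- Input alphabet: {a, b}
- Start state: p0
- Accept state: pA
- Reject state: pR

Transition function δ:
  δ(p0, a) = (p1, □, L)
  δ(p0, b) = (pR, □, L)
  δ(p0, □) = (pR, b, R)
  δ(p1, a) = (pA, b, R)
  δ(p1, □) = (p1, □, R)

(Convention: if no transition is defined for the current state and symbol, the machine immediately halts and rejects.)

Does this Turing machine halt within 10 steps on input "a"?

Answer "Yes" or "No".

Execution trace:
Initial: [p0]a
Step 1: δ(p0, a) = (p1, □, L) → [p1]□□
Step 2: δ(p1, □) = (p1, □, R) → □[p1]□
Step 3: δ(p1, □) = (p1, □, R) → □□[p1]□
Step 4: δ(p1, □) = (p1, □, R) → □□□[p1]□
Step 5: δ(p1, □) = (p1, □, R) → □□□□[p1]□
Step 6: δ(p1, □) = (p1, □, R) → □□□□□[p1]□
Step 7: δ(p1, □) = (p1, □, R) → □□□□□□[p1]□
Step 8: δ(p1, □) = (p1, □, R) → □□□□□□□[p1]□
Step 9: δ(p1, □) = (p1, □, R) → □□□□□□□□[p1]□
Step 10: δ(p1, □) = (p1, □, R) → □□□□□□□□□[p1]□

The machine has not reached a halting state after 10 steps.
The machine did not halt within the 10-step bound.

Answer: No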